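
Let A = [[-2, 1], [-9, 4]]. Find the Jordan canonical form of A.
The characteristic polynomial is det(xI - A) = (x - 1)^2, so the eigenvalues are 1 (algebraic multiplicity 2).

For λ = 1: rank(A - I) = 1, rank((A - I)^2) = 0. The eigenspace has dimension 2 - 1 = 1, so there is 1 Jordan block; the rank sequence gives block sizes [2].

Assembling the blocks gives the Jordan form J above.

J = [[1, 1], [0, 1]]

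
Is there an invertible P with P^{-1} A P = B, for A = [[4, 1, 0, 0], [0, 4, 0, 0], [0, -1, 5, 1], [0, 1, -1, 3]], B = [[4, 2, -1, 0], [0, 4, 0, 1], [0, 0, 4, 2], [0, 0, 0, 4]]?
Two matrices over a field are similar if and only if they have the same invariant factors.

Both A and B have characteristic polynomial (x - 4)^4 and minimal polynomial (x - 4)^2. Computing further, both have invariant factors (x - 4)^2, (x - 4)^2. Hence A and B are similar.

Yes.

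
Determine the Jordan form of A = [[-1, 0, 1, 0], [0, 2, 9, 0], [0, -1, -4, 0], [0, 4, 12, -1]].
J = [[-1, 1, 0, 0], [0, -1, 1, 0], [0, 0, -1, 0], [0, 0, 0, -1]]

The characteristic polynomial is det(xI - A) = (x + 1)^4, so the eigenvalues are -1 (algebraic multiplicity 4).

For λ = -1: rank(A + I) = 2, rank((A + I)^2) = 1, rank((A + I)^3) = 0. The eigenspace has dimension 4 - 2 = 2, so there are 2 Jordan blocks; the rank sequence gives block sizes [3, 1].

Assembling the blocks gives the Jordan form J above.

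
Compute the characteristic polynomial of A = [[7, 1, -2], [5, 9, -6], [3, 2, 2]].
χ_A(x) = (x - 6)^3

xI - A = [[x - 7, -1, 2], [-5, x - 9, 6], [-3, -2, x - 2]].

Expanding det(xI - A) along the first row:
det(xI - A) = + (x - 7)·det([[x - 9, 6], [-2, x - 2]]) - (-1)·det([[-5, 6], [-3, x - 2]]) + (2)·det([[-5, x - 9], [-3, -2]]).

Evaluating gives χ_A(x) = x^3 - 18x^2 + 108x - 216 = (x - 6)^3.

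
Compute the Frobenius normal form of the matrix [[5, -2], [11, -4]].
The invariant factors of A (the non-unit diagonal entries of the Smith normal form of xI - A over ℚ[x]) are x^2 - x + 2, each dividing the next. The characteristic polynomial is their product, x^2 - x + 2.

The rational canonical form is the block-diagonal matrix of companion matrices C(f_i):
R = [[0, -2], [1, 1]].

Note the characteristic polynomial does not split into linear factors over ℚ, so A has no Jordan form over ℚ; the rational canonical form exists over any field.

R = [[0, -2], [1, 1]]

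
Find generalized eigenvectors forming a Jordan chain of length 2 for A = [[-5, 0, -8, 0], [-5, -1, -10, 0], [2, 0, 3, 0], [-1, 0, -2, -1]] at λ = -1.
We seek v_1 ∈ ker((A + I)^2) \ ker(A + I), then set v_{i+1} = (A + I) v_i.

One such chain is v_1 = [[1, 1, 0, 0]]^T, v_2 = [[-4, -5, 2, -1]]^T. Check: (A + I) v_2 = [[0, 0, 0, 0]]^T = 0.

v_1 = [[1, 1, 0, 0]]^T, v_2 = [[-4, -5, 2, -1]]^T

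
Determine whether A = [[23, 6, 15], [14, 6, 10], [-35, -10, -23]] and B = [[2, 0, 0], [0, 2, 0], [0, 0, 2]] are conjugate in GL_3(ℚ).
No.

Both have characteristic polynomial (x - 2)^3, but the minimal polynomial of A is (x - 2)^2 while the minimal polynomial of B is x - 2. The minimal polynomial is a similarity invariant, so A and B are not similar.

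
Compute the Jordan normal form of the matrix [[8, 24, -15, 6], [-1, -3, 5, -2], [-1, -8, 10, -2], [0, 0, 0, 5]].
J = [[5, 1, 0, 0], [0, 5, 0, 0], [0, 0, 5, 0], [0, 0, 0, 5]]

The characteristic polynomial is det(xI - A) = (x - 5)^4, so the eigenvalues are 5 (algebraic multiplicity 4).

For λ = 5: rank(A - 5I) = 1, rank((A - 5I)^2) = 0. The eigenspace has dimension 4 - 1 = 3, so there are 3 Jordan blocks; the rank sequence gives block sizes [2, 1, 1].

Assembling the blocks gives the Jordan form J above.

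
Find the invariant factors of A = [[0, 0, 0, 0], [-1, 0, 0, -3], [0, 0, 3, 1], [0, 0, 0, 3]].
x^2(x - 3)^2

The Jordan structure of A has elementary divisors x^2, (x - 3)^2. Arranging the block sizes at each eigenvalue in decreasing order and taking row products gives the invariant factors.

Invariant factors (smallest first, each dividing the next): x^2(x - 3)^2.

Check: the last factor x^2(x - 3)^2 is the minimal polynomial, and the product x^2(x - 3)^2 is the characteristic polynomial.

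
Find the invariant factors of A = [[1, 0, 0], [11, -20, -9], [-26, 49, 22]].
(x - 1)^3

The Jordan structure of A has elementary divisors (x - 1)^3. Arranging the block sizes at each eigenvalue in decreasing order and taking row products gives the invariant factors.

Invariant factors (smallest first, each dividing the next): (x - 1)^3.

Check: the last factor (x - 1)^3 is the minimal polynomial, and the product (x - 1)^3 is the characteristic polynomial.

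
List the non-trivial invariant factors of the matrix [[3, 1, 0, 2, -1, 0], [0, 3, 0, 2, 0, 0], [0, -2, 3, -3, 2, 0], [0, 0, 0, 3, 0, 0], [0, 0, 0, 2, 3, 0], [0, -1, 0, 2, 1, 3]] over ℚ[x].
The Jordan structure of A has elementary divisors (x - 3)^2, (x - 3)^2, (x - 3), (x - 3). Arranging the block sizes at each eigenvalue in decreasing order and taking row products gives the invariant factors.

Invariant factors (smallest first, each dividing the next): x - 3, x - 3, (x - 3)^2, (x - 3)^2.

Check: the last factor (x - 3)^2 is the minimal polynomial, and the product (x - 3)^6 is the characteristic polynomial.

x - 3, x - 3, (x - 3)^2, (x - 3)^2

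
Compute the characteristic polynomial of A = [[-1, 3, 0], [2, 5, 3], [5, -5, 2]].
xI - A = [[x + 1, -3, 0], [-2, x - 5, -3], [-5, 5, x - 2]].

Expanding det(xI - A) along the first row:
det(xI - A) = + (x + 1)·det([[x - 5, -3], [5, x - 2]]) - (-3)·det([[-2, -3], [-5, x - 2]]) + (0)·det([[-2, x - 5], [-5, 5]]).

Evaluating gives χ_A(x) = x^3 - 6x^2 + 12x - 8 = (x - 2)^3.

χ_A(x) = (x - 2)^3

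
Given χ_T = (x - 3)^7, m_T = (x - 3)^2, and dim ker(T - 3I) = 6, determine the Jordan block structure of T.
Jordan blocks: (3, 2), (3, 1), (3, 1), (3, 1), (3, 1), (3, 1)

λ = 3: algebraic multiplicity 7 (exponent in χ_T), largest block size 2 (exponent in m_T), 6 blocks (geometric multiplicity). These force block sizes [2, 1, 1, 1, 1, 1].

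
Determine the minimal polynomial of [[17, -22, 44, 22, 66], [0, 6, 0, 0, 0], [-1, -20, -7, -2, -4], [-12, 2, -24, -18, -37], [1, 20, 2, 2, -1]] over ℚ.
The characteristic polynomial factors as (x - 6)^2(x + 5)^3. The minimal polynomial is ∏(x - λ)^{k_λ} where k_λ is the size of the largest Jordan block at λ.

For λ = -5: rank(A + 5I) = 3, and the largest Jordan block has size 2 (the smallest k with rank((A + 5I)^k) = rank((A + 5I)^(k+1))).
For λ = 6: rank(A - 6I) = 3, and the largest Jordan block has size 1 (the smallest k with rank((A - 6I)^k) = rank((A - 6I)^(k+1))).

So m_A(x) = (x - 6)(x + 5)^2.

m_A(x) = (x - 6)(x + 5)^2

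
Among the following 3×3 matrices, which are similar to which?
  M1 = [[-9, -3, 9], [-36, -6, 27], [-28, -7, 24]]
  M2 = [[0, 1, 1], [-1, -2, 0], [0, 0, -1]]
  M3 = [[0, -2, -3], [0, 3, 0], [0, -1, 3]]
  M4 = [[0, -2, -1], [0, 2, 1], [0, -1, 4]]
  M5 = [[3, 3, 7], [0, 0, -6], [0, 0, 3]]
Characteristic polynomials: χ_{M1} = (x - 3)^3, χ_{M2} = (x + 1)^3, χ_{M3} = x(x - 3)^2, χ_{M4} = x(x - 3)^2, χ_{M5} = x(x - 3)^2.

{M1}: invariant factors x - 3, (x - 3)^2.

{M2}: invariant factors (x + 1)^3.

{M3, M4, M5}: invariant factors x(x - 3)^2.

Matrices are similar if and only if their invariant-factor lists agree; the partition into similarity classes is {M1}, {M2}, {M3, M4, M5}.

3 classes: {M1}, {M2}, {M3, M4, M5}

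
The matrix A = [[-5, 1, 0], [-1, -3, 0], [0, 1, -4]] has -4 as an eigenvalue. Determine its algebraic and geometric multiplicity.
The characteristic polynomial is (x + 4)^3, so the factor x + 4 appears with exponent 3: the algebraic multiplicity is 3.

rank(A + 4I) = 2, so the eigenspace has dimension 3 - 2 = 1: the geometric multiplicity is 1.

Since 1 < 3, A is not diagonalizable.

algebraic multiplicity 3, geometric multiplicity 1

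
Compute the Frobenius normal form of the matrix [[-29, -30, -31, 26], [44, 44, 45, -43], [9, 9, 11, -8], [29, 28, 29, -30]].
The invariant factors of A (the non-unit diagonal entries of the Smith normal form of xI - A over ℚ[x]) are (x + 3)(x + 5)(x^2 - 4x + 2), each dividing the next. The characteristic polynomial is their product, (x + 3)(x + 5)(x^2 - 4x + 2).

The rational canonical form is the block-diagonal matrix of companion matrices C(f_i):
R = [[0, 0, 0, -30], [1, 0, 0, 44], [0, 1, 0, 15], [0, 0, 1, -4]].

Note the characteristic polynomial does not split into linear factors over ℚ, so A has no Jordan form over ℚ; the rational canonical form exists over any field.

R = [[0, 0, 0, -30], [1, 0, 0, 44], [0, 1, 0, 15], [0, 0, 1, -4]]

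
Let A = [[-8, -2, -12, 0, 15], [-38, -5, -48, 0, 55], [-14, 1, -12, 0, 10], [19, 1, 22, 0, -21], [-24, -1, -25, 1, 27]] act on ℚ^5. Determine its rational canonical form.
The invariant factors of A (the non-unit diagonal entries of the Smith normal form of xI - A over ℚ[x]) are x(x^2 - x + 5)^2, each dividing the next. The characteristic polynomial is their product, x(x^2 - x + 5)^2.

The rational canonical form is the block-diagonal matrix of companion matrices C(f_i):
R = [[0, 0, 0, 0, 0], [1, 0, 0, 0, -25], [0, 1, 0, 0, 10], [0, 0, 1, 0, -11], [0, 0, 0, 1, 2]].

Note the characteristic polynomial does not split into linear factors over ℚ, so A has no Jordan form over ℚ; the rational canonical form exists over any field.

R = [[0, 0, 0, 0, 0], [1, 0, 0, 0, -25], [0, 1, 0, 0, 10], [0, 0, 1, 0, -11], [0, 0, 0, 1, 2]]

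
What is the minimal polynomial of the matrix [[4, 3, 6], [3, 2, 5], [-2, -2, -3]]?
m_A(x) = (x - 1)^3

The characteristic polynomial factors as (x - 1)^3. The minimal polynomial is ∏(x - λ)^{k_λ} where k_λ is the size of the largest Jordan block at λ.

For λ = 1: rank(A - I) = 2, and the largest Jordan block has size 3 (the smallest k with rank((A - I)^k) = rank((A - I)^(k+1))).

So m_A(x) = (x - 1)^3.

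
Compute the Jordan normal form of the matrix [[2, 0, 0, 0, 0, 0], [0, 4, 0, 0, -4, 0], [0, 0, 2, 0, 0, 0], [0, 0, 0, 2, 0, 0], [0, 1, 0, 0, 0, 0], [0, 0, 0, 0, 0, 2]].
J = [[2, 1, 0, 0, 0, 0], [0, 2, 0, 0, 0, 0], [0, 0, 2, 0, 0, 0], [0, 0, 0, 2, 0, 0], [0, 0, 0, 0, 2, 0], [0, 0, 0, 0, 0, 2]]

The characteristic polynomial is det(xI - A) = (x - 2)^6, so the eigenvalues are 2 (algebraic multiplicity 6).

For λ = 2: rank(A - 2I) = 1, rank((A - 2I)^2) = 0. The eigenspace has dimension 6 - 1 = 5, so there are 5 Jordan blocks; the rank sequence gives block sizes [2, 1, 1, 1, 1].

Assembling the blocks gives the Jordan form J above.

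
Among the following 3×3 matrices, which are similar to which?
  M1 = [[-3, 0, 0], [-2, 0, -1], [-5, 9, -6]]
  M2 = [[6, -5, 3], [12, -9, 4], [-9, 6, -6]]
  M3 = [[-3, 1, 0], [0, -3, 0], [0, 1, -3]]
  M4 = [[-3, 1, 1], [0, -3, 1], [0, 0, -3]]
Characteristic polynomials: χ_{M1} = (x + 3)^3, χ_{M2} = (x + 3)^3, χ_{M3} = (x + 3)^3, χ_{M4} = (x + 3)^3.

{M1, M2, M4}: invariant factors (x + 3)^3.

{M3}: invariant factors x + 3, (x + 3)^2.

Matrices are similar if and only if their invariant-factor lists agree; the partition into similarity classes is {M1, M2, M4}, {M3}.

2 classes: {M1, M2, M4}, {M3}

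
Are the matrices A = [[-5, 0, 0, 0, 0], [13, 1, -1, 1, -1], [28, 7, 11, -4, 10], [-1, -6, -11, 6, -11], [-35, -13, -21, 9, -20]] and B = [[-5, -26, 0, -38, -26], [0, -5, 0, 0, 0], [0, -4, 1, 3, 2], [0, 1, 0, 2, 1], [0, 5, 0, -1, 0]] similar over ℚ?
Two matrices over a field are similar if and only if they have the same invariant factors.

Both A and B have characteristic polynomial (x - 1)^3(x + 5)^2 and minimal polynomial (x - 1)^3(x + 5). Computing further, both have invariant factors x + 5, (x - 1)^3(x + 5). Hence A and B are similar.

Yes.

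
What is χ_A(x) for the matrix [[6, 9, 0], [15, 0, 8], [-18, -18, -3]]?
xI - A = [[x - 6, -9, 0], [-15, x, -8], [18, 18, x + 3]].

Expanding det(xI - A) along the first row:
det(xI - A) = + (x - 6)·det([[x, -8], [18, x + 3]]) - (-9)·det([[-15, -8], [18, x + 3]]) + (0)·det([[-15, x], [18, 18]]).

Evaluating gives χ_A(x) = x^3 - 3x^2 - 9x + 27 = (x - 3)^2(x + 3).

χ_A(x) = (x - 3)^2(x + 3)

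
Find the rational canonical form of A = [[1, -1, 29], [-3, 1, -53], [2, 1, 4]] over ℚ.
The invariant factors of A (the non-unit diagonal entries of the Smith normal form of xI - A over ℚ[x]) are (x - 6)(x^2 + 1), each dividing the next. The characteristic polynomial is their product, (x - 6)(x^2 + 1).

The rational canonical form is the block-diagonal matrix of companion matrices C(f_i):
R = [[0, 0, 6], [1, 0, -1], [0, 1, 6]].

Note the characteristic polynomial does not split into linear factors over ℚ, so A has no Jordan form over ℚ; the rational canonical form exists over any field.

R = [[0, 0, 6], [1, 0, -1], [0, 1, 6]]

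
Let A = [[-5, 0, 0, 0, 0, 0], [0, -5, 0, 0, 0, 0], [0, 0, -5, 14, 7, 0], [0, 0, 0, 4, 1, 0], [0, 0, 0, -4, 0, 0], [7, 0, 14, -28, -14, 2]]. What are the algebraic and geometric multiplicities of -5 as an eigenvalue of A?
algebraic multiplicity 3, geometric multiplicity 3

The characteristic polynomial is (x - 2)^3(x + 5)^3, so the factor x + 5 appears with exponent 3: the algebraic multiplicity is 3.

rank(A + 5I) = 3, so the eigenspace has dimension 6 - 3 = 3: the geometric multiplicity is 3.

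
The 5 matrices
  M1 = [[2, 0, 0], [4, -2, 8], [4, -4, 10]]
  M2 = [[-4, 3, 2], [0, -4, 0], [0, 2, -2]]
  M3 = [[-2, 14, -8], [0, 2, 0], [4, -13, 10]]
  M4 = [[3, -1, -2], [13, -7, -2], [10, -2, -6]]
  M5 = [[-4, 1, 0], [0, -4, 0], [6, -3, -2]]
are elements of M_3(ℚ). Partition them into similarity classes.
Characteristic polynomials: χ_{M1} = (x - 6)(x - 2)^2, χ_{M2} = (x + 2)(x + 4)^2, χ_{M3} = (x - 6)(x - 2)^2, χ_{M4} = (x + 2)(x + 4)^2, χ_{M5} = (x + 2)(x + 4)^2.

{M1}: invariant factors x - 2, (x - 6)(x - 2).

{M2, M4, M5}: invariant factors (x + 2)(x + 4)^2.

{M3}: invariant factors (x - 6)(x - 2)^2.

Matrices are similar if and only if their invariant-factor lists agree; the partition into similarity classes is {M1}, {M2, M4, M5}, {M3}.

3 classes: {M1}, {M2, M4, M5}, {M3}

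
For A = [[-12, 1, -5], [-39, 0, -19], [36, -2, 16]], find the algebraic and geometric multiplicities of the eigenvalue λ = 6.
algebraic multiplicity 1, geometric multiplicity 1

The characteristic polynomial is (x - 6)(x + 1)^2, so the factor x - 6 appears with exponent 1: the algebraic multiplicity is 1.

rank(A - 6I) = 2, so the eigenspace has dimension 3 - 2 = 1: the geometric multiplicity is 1.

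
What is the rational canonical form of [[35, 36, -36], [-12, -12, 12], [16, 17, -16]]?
The invariant factors of A (the non-unit diagonal entries of the Smith normal form of xI - A over ℚ[x]) are (x - 3)(x - 2)^2, each dividing the next. The characteristic polynomial is their product, (x - 3)(x - 2)^2.

The rational canonical form is the block-diagonal matrix of companion matrices C(f_i):
R = [[0, 0, 12], [1, 0, -16], [0, 1, 7]].

R = [[0, 0, 12], [1, 0, -16], [0, 1, 7]]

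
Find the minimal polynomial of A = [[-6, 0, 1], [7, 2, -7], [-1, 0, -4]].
m_A(x) = (x - 2)(x + 5)^2

The characteristic polynomial factors as (x - 2)(x + 5)^2. The minimal polynomial is ∏(x - λ)^{k_λ} where k_λ is the size of the largest Jordan block at λ.

For λ = -5: rank(A + 5I) = 2, and the largest Jordan block has size 2 (the smallest k with rank((A + 5I)^k) = rank((A + 5I)^(k+1))).
For λ = 2: rank(A - 2I) = 2, and the largest Jordan block has size 1 (the smallest k with rank((A - 2I)^k) = rank((A - 2I)^(k+1))).

So m_A(x) = (x - 2)(x + 5)^2.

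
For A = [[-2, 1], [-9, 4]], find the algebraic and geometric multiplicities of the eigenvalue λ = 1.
The characteristic polynomial is (x - 1)^2, so the factor x - 1 appears with exponent 2: the algebraic multiplicity is 2.

rank(A - I) = 1, so the eigenspace has dimension 2 - 1 = 1: the geometric multiplicity is 1.

Since 1 < 2, A is not diagonalizable.

algebraic multiplicity 2, geometric multiplicity 1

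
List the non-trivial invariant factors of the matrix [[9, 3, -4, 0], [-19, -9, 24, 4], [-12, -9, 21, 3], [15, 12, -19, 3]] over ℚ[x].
(x - 6)^2, (x - 6)^2

The Jordan structure of A has elementary divisors (x - 6)^2, (x - 6)^2. Arranging the block sizes at each eigenvalue in decreasing order and taking row products gives the invariant factors.

Invariant factors (smallest first, each dividing the next): (x - 6)^2, (x - 6)^2.

Check: the last factor (x - 6)^2 is the minimal polynomial, and the product (x - 6)^4 is the characteristic polynomial.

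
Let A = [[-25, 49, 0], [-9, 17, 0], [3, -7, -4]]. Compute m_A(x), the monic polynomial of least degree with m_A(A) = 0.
m_A(x) = (x + 4)^2

The characteristic polynomial factors as (x + 4)^3. The minimal polynomial is ∏(x - λ)^{k_λ} where k_λ is the size of the largest Jordan block at λ.

For λ = -4: rank(A + 4I) = 1, and the largest Jordan block has size 2 (the smallest k with rank((A + 4I)^k) = rank((A + 4I)^(k+1))).

So m_A(x) = (x + 4)^2.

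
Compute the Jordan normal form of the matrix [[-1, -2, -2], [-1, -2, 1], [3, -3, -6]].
The characteristic polynomial is det(xI - A) = (x + 3)^3, so the eigenvalues are -3 (algebraic multiplicity 3).

For λ = -3: rank(A + 3I) = 1, rank((A + 3I)^2) = 0. The eigenspace has dimension 3 - 1 = 2, so there are 2 Jordan blocks; the rank sequence gives block sizes [2, 1].

Assembling the blocks gives the Jordan form J above.

J = [[-3, 1, 0], [0, -3, 0], [0, 0, -3]]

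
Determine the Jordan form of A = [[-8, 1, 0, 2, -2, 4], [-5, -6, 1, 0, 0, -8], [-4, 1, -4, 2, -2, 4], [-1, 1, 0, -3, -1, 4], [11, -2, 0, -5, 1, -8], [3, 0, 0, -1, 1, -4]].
J = [[-4, 1, 0, 0, 0, 0], [0, -4, 1, 0, 0, 0], [0, 0, -4, 0, 0, 0], [0, 0, 0, -4, 1, 0], [0, 0, 0, 0, -4, 0], [0, 0, 0, 0, 0, -4]]

The characteristic polynomial is det(xI - A) = (x + 4)^6, so the eigenvalues are -4 (algebraic multiplicity 6).

For λ = -4: rank(A + 4I) = 3, rank((A + 4I)^2) = 1, rank((A + 4I)^3) = 0. The eigenspace has dimension 6 - 3 = 3, so there are 3 Jordan blocks; the rank sequence gives block sizes [3, 2, 1].

Assembling the blocks gives the Jordan form J above.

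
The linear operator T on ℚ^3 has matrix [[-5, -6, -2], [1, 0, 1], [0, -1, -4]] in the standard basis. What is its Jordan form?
The characteristic polynomial is det(xI - A) = (x + 3)^3, so the eigenvalues are -3 (algebraic multiplicity 3).

For λ = -3: rank(A + 3I) = 2, rank((A + 3I)^2) = 1, rank((A + 3I)^3) = 0. The eigenspace has dimension 3 - 2 = 1, so there is 1 Jordan block; the rank sequence gives block sizes [3].

Assembling the blocks gives the Jordan form J above.

J = [[-3, 1, 0], [0, -3, 1], [0, 0, -3]]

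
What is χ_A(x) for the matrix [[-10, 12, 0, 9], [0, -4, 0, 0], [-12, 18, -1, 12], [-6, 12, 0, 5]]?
xI - A = [[x + 10, -12, 0, -9], [0, x + 4, 0, 0], [12, -18, x + 1, -12], [6, -12, 0, x - 5]].

Expanding det(xI - A) along the first row:
det(xI - A) = + (x + 10)·det([[x + 4, 0, 0], [-18, x + 1, -12], [-12, 0, x - 5]]) - (-12)·det([[0, 0, 0], [12, x + 1, -12], [6, 0, x - 5]]) + (0)·det([[0, x + 4, 0], [12, -18, -12], [6, -12, x - 5]]) - (-9)·det([[0, x + 4, 0], [12, -18, x + 1], [6, -12, 0]]).

Evaluating gives χ_A(x) = x^4 + 10x^3 + 33x^2 + 40x + 16 = (x + 1)^2(x + 4)^2.

χ_A(x) = (x + 1)^2(x + 4)^2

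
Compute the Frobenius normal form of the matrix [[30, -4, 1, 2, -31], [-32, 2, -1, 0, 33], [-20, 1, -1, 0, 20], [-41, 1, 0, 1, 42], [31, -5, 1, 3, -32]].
R = [[0, 0, 0, 0, 4], [1, 0, 0, 0, 15], [0, 1, 0, 0, 20], [0, 0, 1, 0, 10], [0, 0, 0, 1, 0]]

The invariant factors of A (the non-unit diagonal entries of the Smith normal form of xI - A over ℚ[x]) are (x - 4)(x + 1)^4, each dividing the next. The characteristic polynomial is their product, (x - 4)(x + 1)^4.

The rational canonical form is the block-diagonal matrix of companion matrices C(f_i):
R = [[0, 0, 0, 0, 4], [1, 0, 0, 0, 15], [0, 1, 0, 0, 20], [0, 0, 1, 0, 10], [0, 0, 0, 1, 0]].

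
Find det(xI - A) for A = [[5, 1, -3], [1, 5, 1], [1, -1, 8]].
χ_A(x) = (x - 6)^3

xI - A = [[x - 5, -1, 3], [-1, x - 5, -1], [-1, 1, x - 8]].

Expanding det(xI - A) along the first row:
det(xI - A) = + (x - 5)·det([[x - 5, -1], [1, x - 8]]) - (-1)·det([[-1, -1], [-1, x - 8]]) + (3)·det([[-1, x - 5], [-1, 1]]).

Evaluating gives χ_A(x) = x^3 - 18x^2 + 108x - 216 = (x - 6)^3.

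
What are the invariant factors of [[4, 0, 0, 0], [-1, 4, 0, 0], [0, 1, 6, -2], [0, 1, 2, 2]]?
x - 4, (x - 4)^3

The Jordan structure of A has elementary divisors (x - 4)^3, (x - 4). Arranging the block sizes at each eigenvalue in decreasing order and taking row products gives the invariant factors.

Invariant factors (smallest first, each dividing the next): x - 4, (x - 4)^3.

Check: the last factor (x - 4)^3 is the minimal polynomial, and the product (x - 4)^4 is the characteristic polynomial.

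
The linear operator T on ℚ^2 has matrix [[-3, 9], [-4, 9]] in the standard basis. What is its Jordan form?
The characteristic polynomial is det(xI - A) = (x - 3)^2, so the eigenvalues are 3 (algebraic multiplicity 2).

For λ = 3: rank(A - 3I) = 1, rank((A - 3I)^2) = 0. The eigenspace has dimension 2 - 1 = 1, so there is 1 Jordan block; the rank sequence gives block sizes [2].

Assembling the blocks gives the Jordan form J above.

J = [[3, 1], [0, 3]]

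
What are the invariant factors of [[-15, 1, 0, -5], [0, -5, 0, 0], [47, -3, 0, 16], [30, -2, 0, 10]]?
The Jordan structure of A has elementary divisors (x + 5)^2, x^2. Arranging the block sizes at each eigenvalue in decreasing order and taking row products gives the invariant factors.

Invariant factors (smallest first, each dividing the next): x^2(x + 5)^2.

Check: the last factor x^2(x + 5)^2 is the minimal polynomial, and the product x^2(x + 5)^2 is the characteristic polynomial.

x^2(x + 5)^2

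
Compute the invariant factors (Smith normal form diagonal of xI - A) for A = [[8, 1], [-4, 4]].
(x - 6)^2

The Jordan structure of A has elementary divisors (x - 6)^2. Arranging the block sizes at each eigenvalue in decreasing order and taking row products gives the invariant factors.

Invariant factors (smallest first, each dividing the next): (x - 6)^2.

Check: the last factor (x - 6)^2 is the minimal polynomial, and the product (x - 6)^2 is the characteristic polynomial.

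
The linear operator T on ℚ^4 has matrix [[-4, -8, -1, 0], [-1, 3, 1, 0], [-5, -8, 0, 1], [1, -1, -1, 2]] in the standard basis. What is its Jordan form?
The characteristic polynomial is det(xI - A) = (x - 2)^3(x + 5), so the eigenvalues are -5 (algebraic multiplicity 1), 2 (algebraic multiplicity 3).

For λ = -5: algebraic multiplicity 1 gives one 1×1 block.

For λ = 2: rank(A - 2I) = 3, rank((A - 2I)^2) = 2, rank((A - 2I)^3) = 1. The eigenspace has dimension 4 - 3 = 1, so there is 1 Jordan block; the rank sequence gives block sizes [3].

Assembling the blocks gives the Jordan form J above.

J = [[-5, 0, 0, 0], [0, 2, 1, 0], [0, 0, 2, 1], [0, 0, 0, 2]]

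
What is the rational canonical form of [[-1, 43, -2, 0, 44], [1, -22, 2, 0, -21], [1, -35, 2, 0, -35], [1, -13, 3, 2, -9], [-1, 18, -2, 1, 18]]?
R = [[0, 0, 0, 0, -5], [1, 0, 0, 0, -21], [0, 1, 0, 0, -14], [0, 0, 1, 0, 18], [0, 0, 0, 1, -1]]

The invariant factors of A (the non-unit diagonal entries of the Smith normal form of xI - A over ℚ[x]) are (x + 5)(x^2 - 2x - 1)^2, each dividing the next. The characteristic polynomial is their product, (x + 5)(x^2 - 2x - 1)^2.

The rational canonical form is the block-diagonal matrix of companion matrices C(f_i):
R = [[0, 0, 0, 0, -5], [1, 0, 0, 0, -21], [0, 1, 0, 0, -14], [0, 0, 1, 0, 18], [0, 0, 0, 1, -1]].

Note the characteristic polynomial does not split into linear factors over ℚ, so A has no Jordan form over ℚ; the rational canonical form exists over any field.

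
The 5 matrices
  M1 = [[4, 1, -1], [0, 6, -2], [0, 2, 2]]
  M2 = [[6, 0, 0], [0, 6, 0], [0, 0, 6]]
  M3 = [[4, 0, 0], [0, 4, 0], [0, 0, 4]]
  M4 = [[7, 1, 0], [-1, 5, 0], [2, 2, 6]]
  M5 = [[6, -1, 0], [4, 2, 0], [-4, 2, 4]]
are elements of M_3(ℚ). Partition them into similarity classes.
Characteristic polynomials: χ_{M1} = (x - 4)^3, χ_{M2} = (x - 6)^3, χ_{M3} = (x - 4)^3, χ_{M4} = (x - 6)^3, χ_{M5} = (x - 4)^3.

{M1, M5}: invariant factors x - 4, (x - 4)^2.

{M2}: invariant factors x - 6, x - 6, x - 6.

{M3}: invariant factors x - 4, x - 4, x - 4.

{M4}: invariant factors x - 6, (x - 6)^2.

Matrices are similar if and only if their invariant-factor lists agree; the partition into similarity classes is {M1, M5}, {M2}, {M3}, {M4}.

4 classes: {M1, M5}, {M2}, {M3}, {M4}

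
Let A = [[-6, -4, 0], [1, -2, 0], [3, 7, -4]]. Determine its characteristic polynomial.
χ_A(x) = (x + 4)^3

xI - A = [[x + 6, 4, 0], [-1, x + 2, 0], [-3, -7, x + 4]].

Expanding det(xI - A) along the first row:
det(xI - A) = + (x + 6)·det([[x + 2, 0], [-7, x + 4]]) - (4)·det([[-1, 0], [-3, x + 4]]) + (0)·det([[-1, x + 2], [-3, -7]]).

Evaluating gives χ_A(x) = x^3 + 12x^2 + 48x + 64 = (x + 4)^3.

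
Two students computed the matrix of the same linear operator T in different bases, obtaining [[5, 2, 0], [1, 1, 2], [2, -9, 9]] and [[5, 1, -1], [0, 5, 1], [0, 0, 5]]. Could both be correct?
Two matrices over a field are similar if and only if they have the same invariant factors.

Both A and B have characteristic polynomial (x - 5)^3 and minimal polynomial (x - 5)^3. Computing further, both have invariant factors (x - 5)^3. Hence A and B are similar.

Yes.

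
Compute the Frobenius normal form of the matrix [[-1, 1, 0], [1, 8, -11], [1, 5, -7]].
The invariant factors of A (the non-unit diagonal entries of the Smith normal form of xI - A over ℚ[x]) are x^3 - 3x + 3, each dividing the next. The characteristic polynomial is their product, x^3 - 3x + 3.

The rational canonical form is the block-diagonal matrix of companion matrices C(f_i):
R = [[0, 0, -3], [1, 0, 3], [0, 1, 0]].

Note the characteristic polynomial does not split into linear factors over ℚ, so A has no Jordan form over ℚ; the rational canonical form exists over any field.

R = [[0, 0, -3], [1, 0, 3], [0, 1, 0]]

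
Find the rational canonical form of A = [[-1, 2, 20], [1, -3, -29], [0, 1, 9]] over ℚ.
R = [[0, 0, 0], [1, 0, 6], [0, 1, 5]]

The invariant factors of A (the non-unit diagonal entries of the Smith normal form of xI - A over ℚ[x]) are x(x - 6)(x + 1), each dividing the next. The characteristic polynomial is their product, x(x - 6)(x + 1).

The rational canonical form is the block-diagonal matrix of companion matrices C(f_i):
R = [[0, 0, 0], [1, 0, 6], [0, 1, 5]].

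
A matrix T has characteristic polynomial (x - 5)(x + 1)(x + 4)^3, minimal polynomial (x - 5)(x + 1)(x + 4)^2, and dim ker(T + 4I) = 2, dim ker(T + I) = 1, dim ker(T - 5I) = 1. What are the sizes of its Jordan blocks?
Jordan blocks: (-4, 2), (-4, 1), (-1, 1), (5, 1)

λ = -4: algebraic multiplicity 3 (exponent in χ_T), largest block size 2 (exponent in m_T), 2 blocks (geometric multiplicity). These force block sizes [2, 1].
λ = -1: algebraic multiplicity 1 (exponent in χ_T), largest block size 1 (exponent in m_T), 1 block (geometric multiplicity). This forces block sizes [1].
λ = 5: algebraic multiplicity 1 (exponent in χ_T), largest block size 1 (exponent in m_T), 1 block (geometric multiplicity). This forces block sizes [1].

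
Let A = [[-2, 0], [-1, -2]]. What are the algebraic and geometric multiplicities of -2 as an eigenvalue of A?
The characteristic polynomial is (x + 2)^2, so the factor x + 2 appears with exponent 2: the algebraic multiplicity is 2.

rank(A + 2I) = 1, so the eigenspace has dimension 2 - 1 = 1: the geometric multiplicity is 1.

Since 1 < 2, A is not diagonalizable.

algebraic multiplicity 2, geometric multiplicity 1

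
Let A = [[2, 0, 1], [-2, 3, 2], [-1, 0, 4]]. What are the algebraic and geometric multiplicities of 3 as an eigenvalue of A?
The characteristic polynomial is (x - 3)^3, so the factor x - 3 appears with exponent 3: the algebraic multiplicity is 3.

rank(A - 3I) = 1, so the eigenspace has dimension 3 - 1 = 2: the geometric multiplicity is 2.

Since 2 < 3, A is not diagonalizable.

algebraic multiplicity 3, geometric multiplicity 2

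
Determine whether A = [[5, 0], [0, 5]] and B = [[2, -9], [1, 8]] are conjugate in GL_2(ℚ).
No.

Both have characteristic polynomial (x - 5)^2, but the minimal polynomial of A is x - 5 while the minimal polynomial of B is (x - 5)^2. The minimal polynomial is a similarity invariant, so A and B are not similar.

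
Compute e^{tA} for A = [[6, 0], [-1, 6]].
A has Jordan form J = [[6, 1], [0, 6]] with A = PJP^{-1}, so e^{tA} = P e^{tJ} P^{-1}.

For a Jordan block J_k(λ), e^{tJ_k(λ)} = e^{λt} · (I + tN + t^2 N^2/2! + ... + t^{k-1} N^{k-1}/(k-1)!) where N is the nilpotent superdiagonal part.

Assembling the blocks and conjugating back gives the entries of e^{tA} as shown above.

e^{tA} = [[e^{6*t}, 0], [-t*e^{6*t}, e^{6*t}]]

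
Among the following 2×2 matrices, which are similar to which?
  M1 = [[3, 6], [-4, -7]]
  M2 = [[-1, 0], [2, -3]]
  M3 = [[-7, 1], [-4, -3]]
Characteristic polynomials: χ_{M1} = (x + 1)(x + 3), χ_{M2} = (x + 1)(x + 3), χ_{M3} = (x + 5)^2.

{M1, M2}: invariant factors (x + 1)(x + 3).

{M3}: invariant factors (x + 5)^2.

Matrices are similar if and only if their invariant-factor lists agree; the partition into similarity classes is {M1, M2}, {M3}.

2 classes: {M1, M2}, {M3}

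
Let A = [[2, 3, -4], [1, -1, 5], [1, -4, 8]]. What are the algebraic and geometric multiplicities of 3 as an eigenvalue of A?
The characteristic polynomial is (x - 3)^3, so the factor x - 3 appears with exponent 3: the algebraic multiplicity is 3.

rank(A - 3I) = 2, so the eigenspace has dimension 3 - 2 = 1: the geometric multiplicity is 1.

Since 1 < 3, A is not diagonalizable.

algebraic multiplicity 3, geometric multiplicity 1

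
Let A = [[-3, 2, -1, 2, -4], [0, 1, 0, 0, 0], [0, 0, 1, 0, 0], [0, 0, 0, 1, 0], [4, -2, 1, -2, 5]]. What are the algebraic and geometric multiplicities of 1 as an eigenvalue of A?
algebraic multiplicity 5, geometric multiplicity 4

The characteristic polynomial is (x - 1)^5, so the factor x - 1 appears with exponent 5: the algebraic multiplicity is 5.

rank(A - I) = 1, so the eigenspace has dimension 5 - 1 = 4: the geometric multiplicity is 4.

Since 4 < 5, A is not diagonalizable.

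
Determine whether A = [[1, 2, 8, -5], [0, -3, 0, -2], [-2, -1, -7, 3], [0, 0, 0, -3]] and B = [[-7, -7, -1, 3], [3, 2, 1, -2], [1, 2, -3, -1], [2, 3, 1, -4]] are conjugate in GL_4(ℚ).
Two matrices over a field are similar if and only if they have the same invariant factors.

Both A and B have characteristic polynomial (x + 3)^4 and minimal polynomial (x + 3)^2. Computing further, both have invariant factors (x + 3)^2, (x + 3)^2. Hence A and B are similar.

Yes.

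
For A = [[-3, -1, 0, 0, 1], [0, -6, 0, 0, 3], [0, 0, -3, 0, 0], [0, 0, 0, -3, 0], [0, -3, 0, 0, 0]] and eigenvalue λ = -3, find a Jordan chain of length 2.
v_1 = [[0, 1, 0, 0, 2]]^T, v_2 = [[1, 3, 0, 0, 3]]^T

We seek v_1 ∈ ker((A + 3I)^2) \ ker(A + 3I), then set v_{i+1} = (A + 3I) v_i.

One such chain is v_1 = [[0, 1, 0, 0, 2]]^T, v_2 = [[1, 3, 0, 0, 3]]^T. Check: (A + 3I) v_2 = [[0, 0, 0, 0, 0]]^T = 0.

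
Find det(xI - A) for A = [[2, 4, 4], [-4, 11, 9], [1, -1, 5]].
χ_A(x) = (x - 6)^3

xI - A = [[x - 2, -4, -4], [4, x - 11, -9], [-1, 1, x - 5]].

Expanding det(xI - A) along the first row:
det(xI - A) = + (x - 2)·det([[x - 11, -9], [1, x - 5]]) - (-4)·det([[4, -9], [-1, x - 5]]) + (-4)·det([[4, x - 11], [-1, 1]]).

Evaluating gives χ_A(x) = x^3 - 18x^2 + 108x - 216 = (x - 6)^3.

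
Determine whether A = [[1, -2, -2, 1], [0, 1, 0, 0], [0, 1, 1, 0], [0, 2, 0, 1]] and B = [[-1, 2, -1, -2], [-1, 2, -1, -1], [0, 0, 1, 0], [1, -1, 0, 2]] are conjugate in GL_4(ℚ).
Yes.

Two matrices over a field are similar if and only if they have the same invariant factors.

Both A and B have characteristic polynomial (x - 1)^4 and minimal polynomial (x - 1)^2. Computing further, both have invariant factors (x - 1)^2, (x - 1)^2. Hence A and B are similar.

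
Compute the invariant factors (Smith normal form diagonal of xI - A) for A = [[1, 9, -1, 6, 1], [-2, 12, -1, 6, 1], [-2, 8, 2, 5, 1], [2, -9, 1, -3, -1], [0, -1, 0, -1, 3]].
The Jordan structure of A has elementary divisors (x - 3)^2, (x - 3)^2, (x - 3). Arranging the block sizes at each eigenvalue in decreasing order and taking row products gives the invariant factors.

Invariant factors (smallest first, each dividing the next): x - 3, (x - 3)^2, (x - 3)^2.

Check: the last factor (x - 3)^2 is the minimal polynomial, and the product (x - 3)^5 is the characteristic polynomial.

x - 3, (x - 3)^2, (x - 3)^2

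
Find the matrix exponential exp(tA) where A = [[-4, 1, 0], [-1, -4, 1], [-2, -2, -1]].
A has Jordan form J = [[-3, 1, 0], [0, -3, 1], [0, 0, -3]] with A = PJP^{-1}, so e^{tA} = P e^{tJ} P^{-1}.

For a Jordan block J_k(λ), e^{tJ_k(λ)} = e^{λt} · (I + tN + t^2 N^2/2! + ... + t^{k-1} N^{k-1}/(k-1)!) where N is the nilpotent superdiagonal part.

Assembling the blocks and conjugating back gives the entries of e^{tA} as shown above.

e^{tA} = [[(1 - t)*e^{-3*t}, t*(1 - t)*e^{-3*t}, t^2*e^{-3*t}/2], [-t*e^{-3*t}, (-t^2 - t + 1)*e^{-3*t}, t*(t + 2)*e^{-3*t}/2], [-2*t*e^{-3*t}, 2*t*(-t - 1)*e^{-3*t}, (t^2 + 2*t + 1)*e^{-3*t}]]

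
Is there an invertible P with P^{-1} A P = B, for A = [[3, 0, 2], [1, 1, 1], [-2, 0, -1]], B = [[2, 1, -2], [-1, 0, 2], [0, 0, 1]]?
Yes.

Two matrices over a field are similar if and only if they have the same invariant factors.

Both A and B have characteristic polynomial (x - 1)^3 and minimal polynomial (x - 1)^2. Computing further, both have invariant factors x - 1, (x - 1)^2. Hence A and B are similar.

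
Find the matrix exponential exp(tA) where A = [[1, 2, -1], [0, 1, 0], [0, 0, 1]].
A has Jordan form J = [[1, 1, 0], [0, 1, 0], [0, 0, 1]] with A = PJP^{-1}, so e^{tA} = P e^{tJ} P^{-1}.

For a Jordan block J_k(λ), e^{tJ_k(λ)} = e^{λt} · (I + tN + t^2 N^2/2! + ... + t^{k-1} N^{k-1}/(k-1)!) where N is the nilpotent superdiagonal part.

Assembling the blocks and conjugating back gives the entries of e^{tA} as shown above.

e^{tA} = [[e^{t}, 2*t*e^{t}, -t*e^{t}], [0, e^{t}, 0], [0, 0, e^{t}]]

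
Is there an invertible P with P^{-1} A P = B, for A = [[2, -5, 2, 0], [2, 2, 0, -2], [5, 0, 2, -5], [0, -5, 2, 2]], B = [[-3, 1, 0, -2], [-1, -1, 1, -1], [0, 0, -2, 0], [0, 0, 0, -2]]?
trace(A) = 8 but trace(B) = -8. The trace is a similarity invariant, so A and B are not similar.

No.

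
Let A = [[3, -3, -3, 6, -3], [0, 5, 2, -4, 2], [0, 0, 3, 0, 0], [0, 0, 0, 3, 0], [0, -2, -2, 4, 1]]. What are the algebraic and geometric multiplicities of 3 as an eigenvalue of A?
algebraic multiplicity 5, geometric multiplicity 4

The characteristic polynomial is (x - 3)^5, so the factor x - 3 appears with exponent 5: the algebraic multiplicity is 5.

rank(A - 3I) = 1, so the eigenspace has dimension 5 - 1 = 4: the geometric multiplicity is 4.

Since 4 < 5, A is not diagonalizable.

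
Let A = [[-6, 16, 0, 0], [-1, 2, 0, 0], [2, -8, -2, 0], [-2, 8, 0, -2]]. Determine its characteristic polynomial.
xI - A = [[x + 6, -16, 0, 0], [1, x - 2, 0, 0], [-2, 8, x + 2, 0], [2, -8, 0, x + 2]].

Expanding det(xI - A) along the first row:
det(xI - A) = + (x + 6)·det([[x - 2, 0, 0], [8, x + 2, 0], [-8, 0, x + 2]]) - (-16)·det([[1, 0, 0], [-2, x + 2, 0], [2, 0, x + 2]]) + (0)·det([[1, x - 2, 0], [-2, 8, 0], [2, -8, x + 2]]) - (0)·det([[1, x - 2, 0], [-2, 8, x + 2], [2, -8, 0]]).

Evaluating gives χ_A(x) = x^4 + 8x^3 + 24x^2 + 32x + 16 = (x + 2)^4.

χ_A(x) = (x + 2)^4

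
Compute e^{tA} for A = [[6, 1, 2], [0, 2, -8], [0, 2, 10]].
A has Jordan form J = [[6, 1, 0], [0, 6, 0], [0, 0, 6]] with A = PJP^{-1}, so e^{tA} = P e^{tJ} P^{-1}.

For a Jordan block J_k(λ), e^{tJ_k(λ)} = e^{λt} · (I + tN + t^2 N^2/2! + ... + t^{k-1} N^{k-1}/(k-1)!) where N is the nilpotent superdiagonal part.

Assembling the blocks and conjugating back gives the entries of e^{tA} as shown above.

e^{tA} = [[e^{6*t}, t*e^{6*t}, 2*t*e^{6*t}], [0, (1 - 4*t)*e^{6*t}, -8*t*e^{6*t}], [0, 2*t*e^{6*t}, (4*t + 1)*e^{6*t}]]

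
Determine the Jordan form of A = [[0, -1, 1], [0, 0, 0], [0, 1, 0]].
J = [[0, 1, 0], [0, 0, 1], [0, 0, 0]]

The characteristic polynomial is det(xI - A) = x^3, so the eigenvalues are 0 (algebraic multiplicity 3).

For λ = 0: rank(A) = 2, rank(A^2) = 1, rank(A^3) = 0. The eigenspace has dimension 3 - 2 = 1, so there is 1 Jordan block; the rank sequence gives block sizes [3].

Assembling the blocks gives the Jordan form J above.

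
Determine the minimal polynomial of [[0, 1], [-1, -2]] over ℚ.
The characteristic polynomial factors as (x + 1)^2. The minimal polynomial is ∏(x - λ)^{k_λ} where k_λ is the size of the largest Jordan block at λ.

For λ = -1: rank(A + I) = 1, and the largest Jordan block has size 2 (the smallest k with rank((A + I)^k) = rank((A + I)^(k+1))).

So m_A(x) = (x + 1)^2.

m_A(x) = (x + 1)^2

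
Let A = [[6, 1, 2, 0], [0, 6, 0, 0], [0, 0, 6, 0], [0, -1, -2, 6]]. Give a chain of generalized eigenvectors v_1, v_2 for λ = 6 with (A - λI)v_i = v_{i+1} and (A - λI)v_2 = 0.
We seek v_1 ∈ ker((A - 6I)^2) \ ker(A - 6I), then set v_{i+1} = (A - 6I) v_i.

One such chain is v_1 = [[0, 1, 0, 0]]^T, v_2 = [[1, 0, 0, -1]]^T. Check: (A - 6I) v_2 = [[0, 0, 0, 0]]^T = 0.

v_1 = [[0, 1, 0, 0]]^T, v_2 = [[1, 0, 0, -1]]^T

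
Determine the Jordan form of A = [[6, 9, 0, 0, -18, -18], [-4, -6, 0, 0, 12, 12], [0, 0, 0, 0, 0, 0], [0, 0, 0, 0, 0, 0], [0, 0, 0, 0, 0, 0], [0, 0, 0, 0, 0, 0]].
The characteristic polynomial is det(xI - A) = x^6, so the eigenvalues are 0 (algebraic multiplicity 6).

For λ = 0: rank(A) = 1, rank(A^2) = 0. The eigenspace has dimension 6 - 1 = 5, so there are 5 Jordan blocks; the rank sequence gives block sizes [2, 1, 1, 1, 1].

Assembling the blocks gives the Jordan form J above.

J = [[0, 1, 0, 0, 0, 0], [0, 0, 0, 0, 0, 0], [0, 0, 0, 0, 0, 0], [0, 0, 0, 0, 0, 0], [0, 0, 0, 0, 0, 0], [0, 0, 0, 0, 0, 0]]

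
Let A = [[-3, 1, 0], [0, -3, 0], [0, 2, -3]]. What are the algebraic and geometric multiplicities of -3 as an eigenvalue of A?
The characteristic polynomial is (x + 3)^3, so the factor x + 3 appears with exponent 3: the algebraic multiplicity is 3.

rank(A + 3I) = 1, so the eigenspace has dimension 3 - 1 = 2: the geometric multiplicity is 2.

Since 2 < 3, A is not diagonalizable.

algebraic multiplicity 3, geometric multiplicity 2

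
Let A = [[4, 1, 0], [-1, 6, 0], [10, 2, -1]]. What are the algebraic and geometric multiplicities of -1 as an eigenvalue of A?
algebraic multiplicity 1, geometric multiplicity 1

The characteristic polynomial is (x - 5)^2(x + 1), so the factor x + 1 appears with exponent 1: the algebraic multiplicity is 1.

rank(A + I) = 2, so the eigenspace has dimension 3 - 2 = 1: the geometric multiplicity is 1.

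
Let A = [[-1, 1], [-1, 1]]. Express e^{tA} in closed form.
e^{tA} = [[1 - t, t], [-t, t + 1]]

A has Jordan form J = [[0, 1], [0, 0]] with A = PJP^{-1}, so e^{tA} = P e^{tJ} P^{-1}.

For a Jordan block J_k(λ), e^{tJ_k(λ)} = e^{λt} · (I + tN + t^2 N^2/2! + ... + t^{k-1} N^{k-1}/(k-1)!) where N is the nilpotent superdiagonal part.

Assembling the blocks and conjugating back gives the entries of e^{tA} as shown above.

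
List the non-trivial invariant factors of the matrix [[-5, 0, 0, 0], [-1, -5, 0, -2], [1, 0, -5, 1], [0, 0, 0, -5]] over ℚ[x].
(x + 5)^2, (x + 5)^2

The Jordan structure of A has elementary divisors (x + 5)^2, (x + 5)^2. Arranging the block sizes at each eigenvalue in decreasing order and taking row products gives the invariant factors.

Invariant factors (smallest first, each dividing the next): (x + 5)^2, (x + 5)^2.

Check: the last factor (x + 5)^2 is the minimal polynomial, and the product (x + 5)^4 is the characteristic polynomial.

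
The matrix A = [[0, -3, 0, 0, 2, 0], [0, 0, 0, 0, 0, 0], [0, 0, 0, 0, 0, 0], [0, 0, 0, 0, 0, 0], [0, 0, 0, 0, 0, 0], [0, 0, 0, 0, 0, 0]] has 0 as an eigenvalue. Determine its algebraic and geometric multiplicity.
The characteristic polynomial is x^6, so the factor x appears with exponent 6: the algebraic multiplicity is 6.

rank(A) = 1, so the eigenspace has dimension 6 - 1 = 5: the geometric multiplicity is 5.

Since 5 < 6, A is not diagonalizable.

algebraic multiplicity 6, geometric multiplicity 5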